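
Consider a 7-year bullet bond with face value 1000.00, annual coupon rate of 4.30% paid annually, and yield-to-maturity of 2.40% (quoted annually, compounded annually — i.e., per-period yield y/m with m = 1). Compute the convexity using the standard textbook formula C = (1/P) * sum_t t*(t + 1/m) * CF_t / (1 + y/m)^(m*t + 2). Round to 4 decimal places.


Coupon per period c = face * coupon_rate / m = 43.000000
Periods per year m = 1; per-period yield y/m = 0.024000
Number of cashflows N = 7
Cashflows (t years, CF_t, discount factor 1/(1+y/m)^(m*t), PV):
  t = 1.0000: CF_t = 43.000000, DF = 0.976562, PV = 41.992188
  t = 2.0000: CF_t = 43.000000, DF = 0.953674, PV = 41.007996
  t = 3.0000: CF_t = 43.000000, DF = 0.931323, PV = 40.046871
  t = 4.0000: CF_t = 43.000000, DF = 0.909495, PV = 39.108272
  t = 5.0000: CF_t = 43.000000, DF = 0.888178, PV = 38.191672
  t = 6.0000: CF_t = 43.000000, DF = 0.867362, PV = 37.296555
  t = 7.0000: CF_t = 1043.000000, DF = 0.847033, PV = 883.455364
Price P = sum_t PV_t = 1121.098917
Convexity numerator sum_t t*(t + 1/m) * CF_t / (1+y/m)^(m*t + 2):
  t = 1.0000: term = 80.093741
  t = 2.0000: term = 234.649633
  t = 3.0000: term = 458.300065
  t = 4.0000: term = 745.931095
  t = 5.0000: term = 1092.672502
  t = 6.0000: term = 1493.888186
  t = 7.0000: term = 47181.606658
Convexity = (1/P) * sum = 51287.141880 / 1121.098917 = 45.747205

Answer: Convexity = 45.7472


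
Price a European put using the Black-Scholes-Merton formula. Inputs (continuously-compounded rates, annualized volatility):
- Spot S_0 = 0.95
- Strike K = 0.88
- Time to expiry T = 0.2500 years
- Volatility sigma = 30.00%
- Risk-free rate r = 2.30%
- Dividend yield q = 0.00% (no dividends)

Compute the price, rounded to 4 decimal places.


Answer: Price = 0.0250

Derivation:
d1 = (ln(S/K) + (r - q + 0.5*sigma^2) * T) / (sigma * sqrt(T)) = 0.62360051
d2 = d1 - sigma * sqrt(T) = 0.47360051
exp(-rT) = 0.99426650; exp(-qT) = 1.00000000
P = K * exp(-rT) * N(-d2) - S_0 * exp(-qT) * N(-d1)
N(-d1) = 0.26644499; N(-d2) = 0.31789240
P = 0.8800 * 0.99426650 * 0.31789240 - 0.9500 * 1.00000000 * 0.26644499 = 0.0250


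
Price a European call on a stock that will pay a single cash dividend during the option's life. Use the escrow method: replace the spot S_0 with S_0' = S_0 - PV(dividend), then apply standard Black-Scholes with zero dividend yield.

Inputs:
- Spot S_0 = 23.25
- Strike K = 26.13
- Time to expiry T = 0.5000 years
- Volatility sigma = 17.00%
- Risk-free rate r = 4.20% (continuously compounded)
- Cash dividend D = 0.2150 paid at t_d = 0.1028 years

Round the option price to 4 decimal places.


PV(D) = D * exp(-r * t_d) = 0.2150 * 0.99569171 = 0.21407372
S_0' = S_0 - PV(D) = 23.2500 - 0.21407372 = 23.03592628
d1 = (ln(S_0'/K) + (r + sigma^2/2)*T) / (sigma*sqrt(T)) = -0.81362260
d2 = d1 - sigma*sqrt(T) = -0.93383075
exp(-rT) = 0.97921896
N(d1) = 0.20793059; N(d2) = 0.17519560
C = S_0' * N(d1) - K * exp(-rT) * N(d2) = 23.03592628 * 0.20793059 - 26.1300 * 0.97921896 * 0.17519560 = 0.3071

Answer: Price = 0.3071


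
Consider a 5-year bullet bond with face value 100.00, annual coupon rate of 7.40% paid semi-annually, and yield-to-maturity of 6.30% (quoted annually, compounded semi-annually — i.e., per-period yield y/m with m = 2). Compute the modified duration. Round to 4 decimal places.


Coupon per period c = face * coupon_rate / m = 3.700000
Periods per year m = 2; per-period yield y/m = 0.031500
Number of cashflows N = 10
Cashflows (t years, CF_t, discount factor 1/(1+y/m)^(m*t), PV):
  t = 0.5000: CF_t = 3.700000, DF = 0.969462, PV = 3.587009
  t = 1.0000: CF_t = 3.700000, DF = 0.939856, PV = 3.477469
  t = 1.5000: CF_t = 3.700000, DF = 0.911155, PV = 3.371274
  t = 2.0000: CF_t = 3.700000, DF = 0.883330, PV = 3.268322
  t = 2.5000: CF_t = 3.700000, DF = 0.856355, PV = 3.168514
  t = 3.0000: CF_t = 3.700000, DF = 0.830204, PV = 3.071753
  t = 3.5000: CF_t = 3.700000, DF = 0.804851, PV = 2.977948
  t = 4.0000: CF_t = 3.700000, DF = 0.780272, PV = 2.887007
  t = 4.5000: CF_t = 3.700000, DF = 0.756444, PV = 2.798844
  t = 5.0000: CF_t = 103.700000, DF = 0.733344, PV = 76.047761
Price P = sum_t PV_t = 104.655900
First compute Macaulay numerator sum_t t * PV_t:
  t * PV_t at t = 0.5000: 1.793505
  t * PV_t at t = 1.0000: 3.477469
  t * PV_t at t = 1.5000: 5.056911
  t * PV_t at t = 2.0000: 6.536643
  t * PV_t at t = 2.5000: 7.921284
  t * PV_t at t = 3.0000: 9.215260
  t * PV_t at t = 3.5000: 10.422818
  t * PV_t at t = 4.0000: 11.548029
  t * PV_t at t = 4.5000: 12.594796
  t * PV_t at t = 5.0000: 380.238806
Macaulay duration D = 448.805520 / 104.655900 = 4.288392
Modified duration = D / (1 + y/m) = 4.288392 / (1 + 0.031500) = 4.157433

Answer: Modified duration = 4.1574


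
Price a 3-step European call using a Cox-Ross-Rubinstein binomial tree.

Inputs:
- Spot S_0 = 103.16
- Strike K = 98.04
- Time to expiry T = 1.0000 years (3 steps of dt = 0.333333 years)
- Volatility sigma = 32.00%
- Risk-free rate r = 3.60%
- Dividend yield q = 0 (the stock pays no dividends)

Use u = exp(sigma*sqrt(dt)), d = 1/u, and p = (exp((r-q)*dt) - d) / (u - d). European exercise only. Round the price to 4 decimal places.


Answer: Price = V(0,0) = 18.2134

Derivation:
dt = T/N = 0.333333
u = exp(sigma*sqrt(dt)) = 1.202920; d = 1/u = 0.831310
p = (exp((r-q)*dt) - d) / (u - d) = 0.486429
Discount per step: exp(-r*dt) = 0.988072
Stock lattice S(k, i) with i counting down-moves:
  k=0: S(0,0) = 103.1600
  k=1: S(1,0) = 124.0932; S(1,1) = 85.7580
  k=2: S(2,0) = 149.2743; S(2,1) = 103.1600; S(2,2) = 71.2915
  k=3: S(3,0) = 179.5650; S(3,1) = 124.0932; S(3,2) = 85.7580; S(3,3) = 59.2654
Terminal payoffs V(N, i) = max(S_T - K, 0):
  V(3,0) = 81.525032; V(3,1) = 26.053246; V(3,2) = 0.000000; V(3,3) = 0.000000
Backward induction: V(k, i) = exp(-r*dt) * [p * V(k+1, i) + (1-p) * V(k+1, i+1)].
  V(2,0) = exp(-r*dt) * [p*81.525032 + (1-p)*26.053246] = 52.403719
  V(2,1) = exp(-r*dt) * [p*26.053246 + (1-p)*0.000000] = 12.521896
  V(2,2) = exp(-r*dt) * [p*0.000000 + (1-p)*0.000000] = 0.000000
  V(1,0) = exp(-r*dt) * [p*52.403719 + (1-p)*12.521896] = 31.540817
  V(1,1) = exp(-r*dt) * [p*12.521896 + (1-p)*0.000000] = 6.018363
  V(0,0) = exp(-r*dt) * [p*31.540817 + (1-p)*6.018363] = 18.213357


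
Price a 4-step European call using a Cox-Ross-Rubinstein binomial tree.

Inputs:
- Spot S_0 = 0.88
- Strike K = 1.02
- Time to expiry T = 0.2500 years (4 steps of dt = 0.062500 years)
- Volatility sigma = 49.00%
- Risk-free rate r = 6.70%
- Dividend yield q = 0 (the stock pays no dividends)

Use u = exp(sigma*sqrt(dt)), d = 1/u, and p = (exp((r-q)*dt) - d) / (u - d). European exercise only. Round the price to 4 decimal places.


Answer: Price = V(0,0) = 0.0472

Derivation:
dt = T/N = 0.062500
u = exp(sigma*sqrt(dt)) = 1.130319; d = 1/u = 0.884706
p = (exp((r-q)*dt) - d) / (u - d) = 0.486498
Discount per step: exp(-r*dt) = 0.995821
Stock lattice S(k, i) with i counting down-moves:
  k=0: S(0,0) = 0.8800
  k=1: S(1,0) = 0.9947; S(1,1) = 0.7785
  k=2: S(2,0) = 1.1243; S(2,1) = 0.8800; S(2,2) = 0.6888
  k=3: S(3,0) = 1.2708; S(3,1) = 0.9947; S(3,2) = 0.7785; S(3,3) = 0.6094
  k=4: S(4,0) = 1.4364; S(4,1) = 1.1243; S(4,2) = 0.8800; S(4,3) = 0.6888; S(4,4) = 0.5391
Terminal payoffs V(N, i) = max(S_T - K, 0):
  V(4,0) = 0.416438; V(4,1) = 0.104307; V(4,2) = 0.000000; V(4,3) = 0.000000; V(4,4) = 0.000000
Backward induction: V(k, i) = exp(-r*dt) * [p * V(k+1, i) + (1-p) * V(k+1, i+1)].
  V(3,0) = exp(-r*dt) * [p*0.416438 + (1-p)*0.104307] = 0.255088
  V(3,1) = exp(-r*dt) * [p*0.104307 + (1-p)*0.000000] = 0.050533
  V(3,2) = exp(-r*dt) * [p*0.000000 + (1-p)*0.000000] = 0.000000
  V(3,3) = exp(-r*dt) * [p*0.000000 + (1-p)*0.000000] = 0.000000
  V(2,0) = exp(-r*dt) * [p*0.255088 + (1-p)*0.050533] = 0.149421
  V(2,1) = exp(-r*dt) * [p*0.050533 + (1-p)*0.000000] = 0.024481
  V(2,2) = exp(-r*dt) * [p*0.000000 + (1-p)*0.000000] = 0.000000
  V(1,0) = exp(-r*dt) * [p*0.149421 + (1-p)*0.024481] = 0.084908
  V(1,1) = exp(-r*dt) * [p*0.024481 + (1-p)*0.000000] = 0.011860
  V(0,0) = exp(-r*dt) * [p*0.084908 + (1-p)*0.011860] = 0.047200


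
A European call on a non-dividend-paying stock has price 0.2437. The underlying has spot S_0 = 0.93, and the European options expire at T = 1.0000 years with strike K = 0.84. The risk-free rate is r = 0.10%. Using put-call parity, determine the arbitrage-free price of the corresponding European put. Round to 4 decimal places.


Put-call parity: C - P = S_0 * exp(-qT) - K * exp(-rT).
S_0 * exp(-qT) = 0.9300 * 1.00000000 = 0.93000000
K * exp(-rT) = 0.8400 * 0.99900050 = 0.83916042
P = C - S*exp(-qT) + K*exp(-rT)
P = 0.2437 - 0.93000000 + 0.83916042 = 0.1529

Answer: Put price = 0.1529


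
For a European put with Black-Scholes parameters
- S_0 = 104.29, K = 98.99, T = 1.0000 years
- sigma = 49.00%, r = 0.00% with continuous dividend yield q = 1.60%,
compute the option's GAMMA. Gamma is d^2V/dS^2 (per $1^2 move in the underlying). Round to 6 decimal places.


d1 = 0.3187890718; d2 = -0.1712109282
phi(d1) = 0.3791771498; exp(-qT) = 0.9841273201; exp(-rT) = 1.0000000000
Gamma = exp(-qT) * phi(d1) / (S * sigma * sqrt(T)) = 0.9841273201 * 0.3791771498 / (104.2900 * 0.4900 * 1.0000000000) = 0.007302

Answer: Gamma = 0.007302


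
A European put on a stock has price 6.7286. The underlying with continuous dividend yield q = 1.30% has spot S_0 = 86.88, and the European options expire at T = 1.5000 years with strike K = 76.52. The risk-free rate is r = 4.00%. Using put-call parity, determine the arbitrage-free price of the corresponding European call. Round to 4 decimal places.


Answer: Call price = 19.8670

Derivation:
Put-call parity: C - P = S_0 * exp(-qT) - K * exp(-rT).
S_0 * exp(-qT) = 86.8800 * 0.98068890 = 85.20225121
K * exp(-rT) = 76.5200 * 0.94176453 = 72.06382211
C = P + S*exp(-qT) - K*exp(-rT)
C = 6.7286 + 85.20225121 - 72.06382211 = 19.8670


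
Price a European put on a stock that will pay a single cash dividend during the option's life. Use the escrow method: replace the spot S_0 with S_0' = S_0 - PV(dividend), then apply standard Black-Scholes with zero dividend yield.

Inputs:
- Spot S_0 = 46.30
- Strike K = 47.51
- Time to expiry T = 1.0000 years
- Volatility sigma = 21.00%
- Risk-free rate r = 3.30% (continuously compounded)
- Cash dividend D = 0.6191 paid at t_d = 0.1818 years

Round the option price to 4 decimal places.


Answer: Price = 3.9754

Derivation:
PV(D) = D * exp(-r * t_d) = 0.6191 * 0.99401856 = 0.61539689
S_0' = S_0 - PV(D) = 46.3000 - 0.61539689 = 45.68460311
d1 = (ln(S_0'/K) + (r + sigma^2/2)*T) / (sigma*sqrt(T)) = 0.07557673
d2 = d1 - sigma*sqrt(T) = -0.13442327
exp(-rT) = 0.96753856
N(-d1) = 0.46987792; N(-d2) = 0.55346606
P = K * exp(-rT) * N(-d2) - S_0' * N(-d1) = 47.5100 * 0.96753856 * 0.55346606 - 45.68460311 * 0.46987792 = 3.9754


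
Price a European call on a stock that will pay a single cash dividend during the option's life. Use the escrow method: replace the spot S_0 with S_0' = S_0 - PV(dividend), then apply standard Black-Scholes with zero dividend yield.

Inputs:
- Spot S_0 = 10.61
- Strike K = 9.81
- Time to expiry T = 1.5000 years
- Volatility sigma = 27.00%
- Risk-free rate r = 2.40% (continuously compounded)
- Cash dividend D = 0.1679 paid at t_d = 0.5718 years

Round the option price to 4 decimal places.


PV(D) = D * exp(-r * t_d) = 0.1679 * 0.98637053 = 0.16561161
S_0' = S_0 - PV(D) = 10.6100 - 0.16561161 = 10.44438839
d1 = (ln(S_0'/K) + (r + sigma^2/2)*T) / (sigma*sqrt(T)) = 0.46370221
d2 = d1 - sigma*sqrt(T) = 0.13302110
exp(-rT) = 0.96464029
N(d1) = 0.67856944; N(d2) = 0.55291165
C = S_0' * N(d1) - K * exp(-rT) * N(d2) = 10.44438839 * 0.67856944 - 9.8100 * 0.96464029 * 0.55291165 = 1.8550

Answer: Price = 1.8550


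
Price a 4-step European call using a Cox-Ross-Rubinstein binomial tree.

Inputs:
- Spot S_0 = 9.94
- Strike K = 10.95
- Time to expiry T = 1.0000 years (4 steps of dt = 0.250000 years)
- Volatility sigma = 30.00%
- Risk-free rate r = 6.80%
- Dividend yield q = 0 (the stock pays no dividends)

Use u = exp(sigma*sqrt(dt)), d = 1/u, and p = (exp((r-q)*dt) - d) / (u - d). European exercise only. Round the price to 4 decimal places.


dt = T/N = 0.250000
u = exp(sigma*sqrt(dt)) = 1.161834; d = 1/u = 0.860708
p = (exp((r-q)*dt) - d) / (u - d) = 0.519507
Discount per step: exp(-r*dt) = 0.983144
Stock lattice S(k, i) with i counting down-moves:
  k=0: S(0,0) = 9.9400
  k=1: S(1,0) = 11.5486; S(1,1) = 8.5554
  k=2: S(2,0) = 13.4176; S(2,1) = 9.9400; S(2,2) = 7.3637
  k=3: S(3,0) = 15.5890; S(3,1) = 11.5486; S(3,2) = 8.5554; S(3,3) = 6.3380
  k=4: S(4,0) = 18.1119; S(4,1) = 13.4176; S(4,2) = 9.9400; S(4,3) = 7.3637; S(4,4) = 5.4552
Terminal payoffs V(N, i) = max(S_T - K, 0):
  V(4,0) = 7.161861; V(4,1) = 2.467597; V(4,2) = 0.000000; V(4,3) = 0.000000; V(4,4) = 0.000000
Backward induction: V(k, i) = exp(-r*dt) * [p * V(k+1, i) + (1-p) * V(k+1, i+1)].
  V(3,0) = exp(-r*dt) * [p*7.161861 + (1-p)*2.467597] = 4.823600
  V(3,1) = exp(-r*dt) * [p*2.467597 + (1-p)*0.000000] = 1.260326
  V(3,2) = exp(-r*dt) * [p*0.000000 + (1-p)*0.000000] = 0.000000
  V(3,3) = exp(-r*dt) * [p*0.000000 + (1-p)*0.000000] = 0.000000
  V(2,0) = exp(-r*dt) * [p*4.823600 + (1-p)*1.260326] = 3.059025
  V(2,1) = exp(-r*dt) * [p*1.260326 + (1-p)*0.000000] = 0.643712
  V(2,2) = exp(-r*dt) * [p*0.000000 + (1-p)*0.000000] = 0.000000
  V(1,0) = exp(-r*dt) * [p*3.059025 + (1-p)*0.643712] = 1.866484
  V(1,1) = exp(-r*dt) * [p*0.643712 + (1-p)*0.000000] = 0.328776
  V(0,0) = exp(-r*dt) * [p*1.866484 + (1-p)*0.328776] = 1.108619

Answer: Price = V(0,0) = 1.1086


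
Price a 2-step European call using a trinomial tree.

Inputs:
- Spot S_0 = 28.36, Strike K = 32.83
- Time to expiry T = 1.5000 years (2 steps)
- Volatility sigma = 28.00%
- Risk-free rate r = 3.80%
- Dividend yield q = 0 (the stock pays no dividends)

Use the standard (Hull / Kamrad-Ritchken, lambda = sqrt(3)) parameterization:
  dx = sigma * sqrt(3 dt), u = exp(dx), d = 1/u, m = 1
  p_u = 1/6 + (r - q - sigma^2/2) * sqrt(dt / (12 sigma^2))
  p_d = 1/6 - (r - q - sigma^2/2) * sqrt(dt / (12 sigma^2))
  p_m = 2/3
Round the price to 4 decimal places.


Answer: Price = V(0,0) = 3.0062

Derivation:
dt = T/N = 0.750000; dx = sigma*sqrt(3*dt) = 0.420000
u = exp(dx) = 1.521962; d = 1/u = 0.657047
p_u = 0.165595, p_m = 0.666667, p_d = 0.167738
Discount per step: exp(-r*dt) = 0.971902
Stock lattice S(k, j) with j the centered position index:
  k=0: S(0,+0) = 28.3600
  k=1: S(1,-1) = 18.6338; S(1,+0) = 28.3600; S(1,+1) = 43.1628
  k=2: S(2,-2) = 12.2433; S(2,-1) = 18.6338; S(2,+0) = 28.3600; S(2,+1) = 43.1628; S(2,+2) = 65.6922
Terminal payoffs V(N, j) = max(S_T - K, 0):
  V(2,-2) = 0.000000; V(2,-1) = 0.000000; V(2,+0) = 0.000000; V(2,+1) = 10.332830; V(2,+2) = 32.862167
Backward induction: V(k, j) = exp(-r*dt) * [p_u * V(k+1, j+1) + p_m * V(k+1, j) + p_d * V(k+1, j-1)]
  V(1,-1) = exp(-r*dt) * [p_u*0.000000 + p_m*0.000000 + p_d*0.000000] = 0.000000
  V(1,+0) = exp(-r*dt) * [p_u*10.332830 + p_m*0.000000 + p_d*0.000000] = 1.662990
  V(1,+1) = exp(-r*dt) * [p_u*32.862167 + p_m*10.332830 + p_d*0.000000] = 11.983916
  V(0,+0) = exp(-r*dt) * [p_u*11.983916 + p_m*1.662990 + p_d*0.000000] = 3.006230


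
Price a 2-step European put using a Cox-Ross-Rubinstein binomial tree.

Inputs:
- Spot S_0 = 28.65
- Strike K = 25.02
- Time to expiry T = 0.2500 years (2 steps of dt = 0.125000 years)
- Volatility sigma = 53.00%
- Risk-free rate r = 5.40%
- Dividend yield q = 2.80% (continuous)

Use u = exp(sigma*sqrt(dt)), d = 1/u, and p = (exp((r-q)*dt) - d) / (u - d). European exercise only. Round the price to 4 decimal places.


Answer: Price = V(0,0) = 1.5209

Derivation:
dt = T/N = 0.125000
u = exp(sigma*sqrt(dt)) = 1.206089; d = 1/u = 0.829126
p = (exp((r-q)*dt) - d) / (u - d) = 0.461926
Discount per step: exp(-r*dt) = 0.993273
Stock lattice S(k, i) with i counting down-moves:
  k=0: S(0,0) = 28.6500
  k=1: S(1,0) = 34.5545; S(1,1) = 23.7545
  k=2: S(2,0) = 41.6758; S(2,1) = 28.6500; S(2,2) = 19.6954
Terminal payoffs V(N, i) = max(K - S_T, 0):
  V(2,0) = 0.000000; V(2,1) = 0.000000; V(2,2) = 5.324566
Backward induction: V(k, i) = exp(-r*dt) * [p * V(k+1, i) + (1-p) * V(k+1, i+1)].
  V(1,0) = exp(-r*dt) * [p*0.000000 + (1-p)*0.000000] = 0.000000
  V(1,1) = exp(-r*dt) * [p*0.000000 + (1-p)*5.324566] = 2.845735
  V(0,0) = exp(-r*dt) * [p*0.000000 + (1-p)*2.845735] = 1.520914


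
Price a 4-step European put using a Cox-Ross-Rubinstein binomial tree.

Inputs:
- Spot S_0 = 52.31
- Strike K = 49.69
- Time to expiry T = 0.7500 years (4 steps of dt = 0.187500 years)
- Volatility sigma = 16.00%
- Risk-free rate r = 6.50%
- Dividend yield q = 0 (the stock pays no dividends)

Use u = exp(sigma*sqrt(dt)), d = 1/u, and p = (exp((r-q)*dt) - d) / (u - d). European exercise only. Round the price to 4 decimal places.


dt = T/N = 0.187500
u = exp(sigma*sqrt(dt)) = 1.071738; d = 1/u = 0.933063
p = (exp((r-q)*dt) - d) / (u - d) = 0.571110
Discount per step: exp(-r*dt) = 0.987886
Stock lattice S(k, i) with i counting down-moves:
  k=0: S(0,0) = 52.3100
  k=1: S(1,0) = 56.0626; S(1,1) = 48.8086
  k=2: S(2,0) = 60.0845; S(2,1) = 52.3100; S(2,2) = 45.5415
  k=3: S(3,0) = 64.3948; S(3,1) = 56.0626; S(3,2) = 48.8086; S(3,3) = 42.4931
  k=4: S(4,0) = 69.0144; S(4,1) = 60.0845; S(4,2) = 52.3100; S(4,3) = 45.5415; S(4,4) = 39.6488
Terminal payoffs V(N, i) = max(K - S_T, 0):
  V(4,0) = 0.000000; V(4,1) = 0.000000; V(4,2) = 0.000000; V(4,3) = 4.148523; V(4,4) = 10.041250
Backward induction: V(k, i) = exp(-r*dt) * [p * V(k+1, i) + (1-p) * V(k+1, i+1)].
  V(3,0) = exp(-r*dt) * [p*0.000000 + (1-p)*0.000000] = 0.000000
  V(3,1) = exp(-r*dt) * [p*0.000000 + (1-p)*0.000000] = 0.000000
  V(3,2) = exp(-r*dt) * [p*0.000000 + (1-p)*4.148523] = 1.757709
  V(3,3) = exp(-r*dt) * [p*4.148523 + (1-p)*10.041250] = 6.594989
  V(2,0) = exp(-r*dt) * [p*0.000000 + (1-p)*0.000000] = 0.000000
  V(2,1) = exp(-r*dt) * [p*0.000000 + (1-p)*1.757709] = 0.744733
  V(2,2) = exp(-r*dt) * [p*1.757709 + (1-p)*6.594989] = 3.785949
  V(1,0) = exp(-r*dt) * [p*0.000000 + (1-p)*0.744733] = 0.315540
  V(1,1) = exp(-r*dt) * [p*0.744733 + (1-p)*3.785949] = 2.024260
  V(0,0) = exp(-r*dt) * [p*0.315540 + (1-p)*2.024260] = 1.035694

Answer: Price = V(0,0) = 1.0357


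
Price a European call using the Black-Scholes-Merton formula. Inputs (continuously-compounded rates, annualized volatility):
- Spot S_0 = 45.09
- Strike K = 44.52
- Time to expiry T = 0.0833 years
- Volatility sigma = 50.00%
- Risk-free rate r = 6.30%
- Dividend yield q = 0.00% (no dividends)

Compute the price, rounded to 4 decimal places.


Answer: Price = 2.9919

Derivation:
d1 = (ln(S/K) + (r - q + 0.5*sigma^2) * T) / (sigma * sqrt(T)) = 0.19667814
d2 = d1 - sigma * sqrt(T) = 0.05236944
exp(-rT) = 0.99476585; exp(-qT) = 1.00000000
C = S_0 * exp(-qT) * N(d1) - K * exp(-rT) * N(d2)
N(d1) = 0.57796029; N(d2) = 0.52088284
C = 45.0900 * 1.00000000 * 0.57796029 - 44.5200 * 0.99476585 * 0.52088284 = 2.9919


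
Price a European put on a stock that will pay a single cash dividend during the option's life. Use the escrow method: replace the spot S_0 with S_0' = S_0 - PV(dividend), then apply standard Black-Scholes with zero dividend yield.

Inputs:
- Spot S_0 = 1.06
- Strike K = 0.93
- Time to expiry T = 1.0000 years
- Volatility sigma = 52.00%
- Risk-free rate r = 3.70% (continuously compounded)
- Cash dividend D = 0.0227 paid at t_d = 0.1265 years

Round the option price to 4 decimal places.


Answer: Price = 0.1353

Derivation:
PV(D) = D * exp(-r * t_d) = 0.0227 * 0.99533044 = 0.02259400
S_0' = S_0 - PV(D) = 1.0600 - 0.02259400 = 1.03740600
d1 = (ln(S_0'/K) + (r + sigma^2/2)*T) / (sigma*sqrt(T)) = 0.54133473
d2 = d1 - sigma*sqrt(T) = 0.02133473
exp(-rT) = 0.96367614
N(-d1) = 0.29413844; N(-d2) = 0.49148932
P = K * exp(-rT) * N(-d2) - S_0' * N(-d1) = 0.9300 * 0.96367614 * 0.49148932 - 1.03740600 * 0.29413844 = 0.1353


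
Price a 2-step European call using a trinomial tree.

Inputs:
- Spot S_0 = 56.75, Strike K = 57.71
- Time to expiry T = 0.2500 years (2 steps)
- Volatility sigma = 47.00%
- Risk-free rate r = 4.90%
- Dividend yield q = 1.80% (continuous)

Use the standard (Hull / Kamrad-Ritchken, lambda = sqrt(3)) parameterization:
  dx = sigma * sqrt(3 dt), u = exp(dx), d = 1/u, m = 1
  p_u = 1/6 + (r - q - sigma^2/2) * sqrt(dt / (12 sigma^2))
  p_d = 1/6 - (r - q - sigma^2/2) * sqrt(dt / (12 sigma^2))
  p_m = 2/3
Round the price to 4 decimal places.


Answer: Price = V(0,0) = 4.4885

Derivation:
dt = T/N = 0.125000; dx = sigma*sqrt(3*dt) = 0.287815
u = exp(dx) = 1.333511; d = 1/u = 0.749900
p_u = 0.149414, p_m = 0.666667, p_d = 0.183920
Discount per step: exp(-r*dt) = 0.993894
Stock lattice S(k, j) with j the centered position index:
  k=0: S(0,+0) = 56.7500
  k=1: S(1,-1) = 42.5568; S(1,+0) = 56.7500; S(1,+1) = 75.6767
  k=2: S(2,-2) = 31.9134; S(2,-1) = 42.5568; S(2,+0) = 56.7500; S(2,+1) = 75.6767; S(2,+2) = 100.9157
Terminal payoffs V(N, j) = max(S_T - K, 0):
  V(2,-2) = 0.000000; V(2,-1) = 0.000000; V(2,+0) = 0.000000; V(2,+1) = 17.966729; V(2,+2) = 43.205723
Backward induction: V(k, j) = exp(-r*dt) * [p_u * V(k+1, j+1) + p_m * V(k+1, j) + p_d * V(k+1, j-1)]
  V(1,-1) = exp(-r*dt) * [p_u*0.000000 + p_m*0.000000 + p_d*0.000000] = 0.000000
  V(1,+0) = exp(-r*dt) * [p_u*17.966729 + p_m*0.000000 + p_d*0.000000] = 2.668086
  V(1,+1) = exp(-r*dt) * [p_u*43.205723 + p_m*17.966729 + p_d*0.000000] = 18.320793
  V(0,+0) = exp(-r*dt) * [p_u*18.320793 + p_m*2.668086 + p_d*0.000000] = 4.488527


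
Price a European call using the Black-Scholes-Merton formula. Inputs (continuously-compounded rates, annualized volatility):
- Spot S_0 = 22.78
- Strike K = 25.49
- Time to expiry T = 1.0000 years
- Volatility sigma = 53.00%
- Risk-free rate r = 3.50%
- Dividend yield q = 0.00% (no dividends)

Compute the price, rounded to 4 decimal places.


d1 = (ln(S/K) + (r - q + 0.5*sigma^2) * T) / (sigma * sqrt(T)) = 0.11895611
d2 = d1 - sigma * sqrt(T) = -0.41104389
exp(-rT) = 0.96560542; exp(-qT) = 1.00000000
C = S_0 * exp(-qT) * N(d1) - K * exp(-rT) * N(d2)
N(d1) = 0.54734494; N(d2) = 0.34052018
C = 22.7800 * 1.00000000 * 0.54734494 - 25.4900 * 0.96560542 * 0.34052018 = 4.0872

Answer: Price = 4.0872


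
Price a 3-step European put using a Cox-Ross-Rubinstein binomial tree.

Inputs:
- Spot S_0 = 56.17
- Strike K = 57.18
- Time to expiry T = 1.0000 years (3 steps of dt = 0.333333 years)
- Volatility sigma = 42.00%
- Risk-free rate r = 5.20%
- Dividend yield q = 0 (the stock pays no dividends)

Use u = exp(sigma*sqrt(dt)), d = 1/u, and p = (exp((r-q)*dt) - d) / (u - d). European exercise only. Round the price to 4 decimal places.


dt = T/N = 0.333333
u = exp(sigma*sqrt(dt)) = 1.274415; d = 1/u = 0.784674
p = (exp((r-q)*dt) - d) / (u - d) = 0.475375
Discount per step: exp(-r*dt) = 0.982816
Stock lattice S(k, i) with i counting down-moves:
  k=0: S(0,0) = 56.1700
  k=1: S(1,0) = 71.5839; S(1,1) = 44.0751
  k=2: S(2,0) = 91.2276; S(2,1) = 56.1700; S(2,2) = 34.5846
  k=3: S(3,0) = 116.2618; S(3,1) = 71.5839; S(3,2) = 44.0751; S(3,3) = 27.1376
Terminal payoffs V(N, i) = max(K - S_T, 0):
  V(3,0) = 0.000000; V(3,1) = 0.000000; V(3,2) = 13.104869; V(3,3) = 30.042366
Backward induction: V(k, i) = exp(-r*dt) * [p * V(k+1, i) + (1-p) * V(k+1, i+1)].
  V(2,0) = exp(-r*dt) * [p*0.000000 + (1-p)*0.000000] = 0.000000
  V(2,1) = exp(-r*dt) * [p*0.000000 + (1-p)*13.104869] = 6.757001
  V(2,2) = exp(-r*dt) * [p*13.104869 + (1-p)*30.042366] = 21.612817
  V(1,0) = exp(-r*dt) * [p*0.000000 + (1-p)*6.757001] = 3.483977
  V(1,1) = exp(-r*dt) * [p*6.757001 + (1-p)*21.612817] = 14.300696
  V(0,0) = exp(-r*dt) * [p*3.483977 + (1-p)*14.300696] = 9.001316

Answer: Price = V(0,0) = 9.0013


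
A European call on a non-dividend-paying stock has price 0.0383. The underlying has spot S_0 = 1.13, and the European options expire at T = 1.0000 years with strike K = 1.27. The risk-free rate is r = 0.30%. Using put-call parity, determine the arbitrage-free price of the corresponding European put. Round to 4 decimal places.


Answer: Put price = 0.1745

Derivation:
Put-call parity: C - P = S_0 * exp(-qT) - K * exp(-rT).
S_0 * exp(-qT) = 1.1300 * 1.00000000 = 1.13000000
K * exp(-rT) = 1.2700 * 0.99700450 = 1.26619571
P = C - S*exp(-qT) + K*exp(-rT)
P = 0.0383 - 1.13000000 + 1.26619571 = 0.1745


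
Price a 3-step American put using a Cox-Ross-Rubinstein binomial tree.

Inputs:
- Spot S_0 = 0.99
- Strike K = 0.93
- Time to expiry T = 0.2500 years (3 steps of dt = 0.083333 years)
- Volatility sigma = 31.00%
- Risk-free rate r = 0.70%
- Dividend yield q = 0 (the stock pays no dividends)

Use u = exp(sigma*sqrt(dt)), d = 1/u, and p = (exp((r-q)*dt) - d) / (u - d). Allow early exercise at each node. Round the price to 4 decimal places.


dt = T/N = 0.083333
u = exp(sigma*sqrt(dt)) = 1.093616; d = 1/u = 0.914398
p = (exp((r-q)*dt) - d) / (u - d) = 0.480898
Discount per step: exp(-r*dt) = 0.999417
Stock lattice S(k, i) with i counting down-moves:
  k=0: S(0,0) = 0.9900
  k=1: S(1,0) = 1.0827; S(1,1) = 0.9053
  k=2: S(2,0) = 1.1840; S(2,1) = 0.9900; S(2,2) = 0.8278
  k=3: S(3,0) = 1.2949; S(3,1) = 1.0827; S(3,2) = 0.9053; S(3,3) = 0.7569
Terminal payoffs V(N, i) = max(K - S_T, 0):
  V(3,0) = 0.000000; V(3,1) = 0.000000; V(3,2) = 0.024746; V(3,3) = 0.173096
Backward induction: V(k, i) = exp(-r*dt) * [p * V(k+1, i) + (1-p) * V(k+1, i+1)]; then take max(V_cont, immediate exercise) for American.
  V(2,0) = exp(-r*dt) * [p*0.000000 + (1-p)*0.000000] = 0.000000; exercise = 0.000000; V(2,0) = max -> 0.000000
  V(2,1) = exp(-r*dt) * [p*0.000000 + (1-p)*0.024746] = 0.012838; exercise = 0.000000; V(2,1) = max -> 0.012838
  V(2,2) = exp(-r*dt) * [p*0.024746 + (1-p)*0.173096] = 0.101695; exercise = 0.102237; V(2,2) = max -> 0.102237
  V(1,0) = exp(-r*dt) * [p*0.000000 + (1-p)*0.012838] = 0.006660; exercise = 0.000000; V(1,0) = max -> 0.006660
  V(1,1) = exp(-r*dt) * [p*0.012838 + (1-p)*0.102237] = 0.059211; exercise = 0.024746; V(1,1) = max -> 0.059211
  V(0,0) = exp(-r*dt) * [p*0.006660 + (1-p)*0.059211] = 0.033920; exercise = 0.000000; V(0,0) = max -> 0.033920

Answer: Price = V(0,0) = 0.0339


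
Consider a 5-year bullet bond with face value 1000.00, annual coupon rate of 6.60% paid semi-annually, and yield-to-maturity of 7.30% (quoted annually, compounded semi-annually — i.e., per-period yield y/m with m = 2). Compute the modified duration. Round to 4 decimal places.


Answer: Modified duration = 4.1751

Derivation:
Coupon per period c = face * coupon_rate / m = 33.000000
Periods per year m = 2; per-period yield y/m = 0.036500
Number of cashflows N = 10
Cashflows (t years, CF_t, discount factor 1/(1+y/m)^(m*t), PV):
  t = 0.5000: CF_t = 33.000000, DF = 0.964785, PV = 31.837916
  t = 1.0000: CF_t = 33.000000, DF = 0.930811, PV = 30.716755
  t = 1.5000: CF_t = 33.000000, DF = 0.898033, PV = 29.635074
  t = 2.0000: CF_t = 33.000000, DF = 0.866409, PV = 28.591485
  t = 2.5000: CF_t = 33.000000, DF = 0.835898, PV = 27.584646
  t = 3.0000: CF_t = 33.000000, DF = 0.806462, PV = 26.613261
  t = 3.5000: CF_t = 33.000000, DF = 0.778063, PV = 25.676084
  t = 4.0000: CF_t = 33.000000, DF = 0.750664, PV = 24.771910
  t = 4.5000: CF_t = 33.000000, DF = 0.724230, PV = 23.899575
  t = 5.0000: CF_t = 1033.000000, DF = 0.698726, PV = 721.784011
Price P = sum_t PV_t = 971.110717
First compute Macaulay numerator sum_t t * PV_t:
  t * PV_t at t = 0.5000: 15.918958
  t * PV_t at t = 1.0000: 30.716755
  t * PV_t at t = 1.5000: 44.452611
  t * PV_t at t = 2.0000: 57.182970
  t * PV_t at t = 2.5000: 68.961614
  t * PV_t at t = 3.0000: 79.839784
  t * PV_t at t = 3.5000: 89.866295
  t * PV_t at t = 4.0000: 99.087639
  t * PV_t at t = 4.5000: 107.548088
  t * PV_t at t = 5.0000: 3608.920054
Macaulay duration D = 4202.494770 / 971.110717 = 4.327514
Modified duration = D / (1 + y/m) = 4.327514 / (1 + 0.036500) = 4.175122


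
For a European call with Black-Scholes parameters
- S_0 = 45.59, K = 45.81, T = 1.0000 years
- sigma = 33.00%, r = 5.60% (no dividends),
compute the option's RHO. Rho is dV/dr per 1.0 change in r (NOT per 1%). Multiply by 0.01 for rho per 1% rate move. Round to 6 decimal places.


Answer: Rho = 21.486659

Derivation:
d1 = 0.3201090495; d2 = -0.0098909505
phi(d1) = 0.3790172975; exp(-qT) = 1.0000000000; exp(-rT) = 0.9455391359
N(d2) = 0.4960541460
Rho = K*T*exp(-rT)*N(d2) = 45.8100 * 1.0000 * 0.9455391359 * 0.4960541460 = 21.486659


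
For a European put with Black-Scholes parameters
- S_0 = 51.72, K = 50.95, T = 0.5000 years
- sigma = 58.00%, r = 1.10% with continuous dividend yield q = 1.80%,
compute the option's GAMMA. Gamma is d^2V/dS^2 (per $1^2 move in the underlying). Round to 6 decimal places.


d1 = 0.2331009062; d2 = -0.1770210269
phi(d1) = 0.3882497156; exp(-qT) = 0.9910403788; exp(-rT) = 0.9945150973
Gamma = exp(-qT) * phi(d1) / (S * sigma * sqrt(T)) = 0.9910403788 * 0.3882497156 / (51.7200 * 0.5800 * 0.7071067812) = 0.018140

Answer: Gamma = 0.018140


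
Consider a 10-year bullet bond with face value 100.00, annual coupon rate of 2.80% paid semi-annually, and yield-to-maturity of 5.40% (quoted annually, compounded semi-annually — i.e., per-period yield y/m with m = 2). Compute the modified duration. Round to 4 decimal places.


Coupon per period c = face * coupon_rate / m = 1.400000
Periods per year m = 2; per-period yield y/m = 0.027000
Number of cashflows N = 20
Cashflows (t years, CF_t, discount factor 1/(1+y/m)^(m*t), PV):
  t = 0.5000: CF_t = 1.400000, DF = 0.973710, PV = 1.363194
  t = 1.0000: CF_t = 1.400000, DF = 0.948111, PV = 1.327355
  t = 1.5000: CF_t = 1.400000, DF = 0.923185, PV = 1.292459
  t = 2.0000: CF_t = 1.400000, DF = 0.898914, PV = 1.258480
  t = 2.5000: CF_t = 1.400000, DF = 0.875282, PV = 1.225394
  t = 3.0000: CF_t = 1.400000, DF = 0.852270, PV = 1.193178
  t = 3.5000: CF_t = 1.400000, DF = 0.829864, PV = 1.161810
  t = 4.0000: CF_t = 1.400000, DF = 0.808047, PV = 1.131265
  t = 4.5000: CF_t = 1.400000, DF = 0.786803, PV = 1.101524
  t = 5.0000: CF_t = 1.400000, DF = 0.766118, PV = 1.072565
  t = 5.5000: CF_t = 1.400000, DF = 0.745976, PV = 1.044367
  t = 6.0000: CF_t = 1.400000, DF = 0.726365, PV = 1.016910
  t = 6.5000: CF_t = 1.400000, DF = 0.707268, PV = 0.990176
  t = 7.0000: CF_t = 1.400000, DF = 0.688674, PV = 0.964144
  t = 7.5000: CF_t = 1.400000, DF = 0.670569, PV = 0.938796
  t = 8.0000: CF_t = 1.400000, DF = 0.652939, PV = 0.914115
  t = 8.5000: CF_t = 1.400000, DF = 0.635774, PV = 0.890083
  t = 9.0000: CF_t = 1.400000, DF = 0.619059, PV = 0.866683
  t = 9.5000: CF_t = 1.400000, DF = 0.602784, PV = 0.843897
  t = 10.0000: CF_t = 101.400000, DF = 0.586937, PV = 59.515362
Price P = sum_t PV_t = 80.111758
First compute Macaulay numerator sum_t t * PV_t:
  t * PV_t at t = 0.5000: 0.681597
  t * PV_t at t = 1.0000: 1.327355
  t * PV_t at t = 1.5000: 1.938688
  t * PV_t at t = 2.0000: 2.516960
  t * PV_t at t = 2.5000: 3.063485
  t * PV_t at t = 3.0000: 3.579535
  t * PV_t at t = 3.5000: 4.066333
  t * PV_t at t = 4.0000: 4.525061
  t * PV_t at t = 4.5000: 4.956859
  t * PV_t at t = 5.0000: 5.362825
  t * PV_t at t = 5.5000: 5.744019
  t * PV_t at t = 6.0000: 6.101463
  t * PV_t at t = 6.5000: 6.436142
  t * PV_t at t = 7.0000: 6.749007
  t * PV_t at t = 7.5000: 7.040972
  t * PV_t at t = 8.0000: 7.312922
  t * PV_t at t = 8.5000: 7.565705
  t * PV_t at t = 9.0000: 7.800143
  t * PV_t at t = 9.5000: 8.017025
  t * PV_t at t = 10.0000: 595.153625
Macaulay duration D = 689.939721 / 80.111758 = 8.612215
Modified duration = D / (1 + y/m) = 8.612215 / (1 + 0.027000) = 8.385799

Answer: Modified duration = 8.3858


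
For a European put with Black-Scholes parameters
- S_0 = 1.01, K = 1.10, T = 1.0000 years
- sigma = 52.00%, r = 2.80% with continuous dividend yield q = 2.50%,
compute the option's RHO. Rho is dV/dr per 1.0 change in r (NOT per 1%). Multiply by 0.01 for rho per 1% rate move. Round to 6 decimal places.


Answer: Rho = -0.708272

Derivation:
d1 = 0.1016156751; d2 = -0.4183843249
phi(d1) = 0.3968879000; exp(-qT) = 0.9753099120; exp(-rT) = 0.9723883668
N(-d2) = 0.6621669273
Rho = -K*T*exp(-rT)*N(-d2) = -1.1000 * 1.0000 * 0.9723883668 * 0.6621669273 = -0.708272


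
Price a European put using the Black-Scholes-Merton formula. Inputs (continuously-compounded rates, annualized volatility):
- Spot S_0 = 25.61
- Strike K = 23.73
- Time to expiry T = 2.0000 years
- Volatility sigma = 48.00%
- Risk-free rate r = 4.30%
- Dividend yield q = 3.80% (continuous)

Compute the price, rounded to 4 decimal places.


Answer: Price = 5.1123

Derivation:
d1 = (ln(S/K) + (r - q + 0.5*sigma^2) * T) / (sigma * sqrt(T)) = 0.46645894
d2 = d1 - sigma * sqrt(T) = -0.21236357
exp(-rT) = 0.91759423; exp(-qT) = 0.92681621
P = K * exp(-rT) * N(-d2) - S_0 * exp(-qT) * N(-d1)
N(-d1) = 0.32044351; N(-d2) = 0.58408830
P = 23.7300 * 0.91759423 * 0.58408830 - 25.6100 * 0.92681621 * 0.32044351 = 5.1123


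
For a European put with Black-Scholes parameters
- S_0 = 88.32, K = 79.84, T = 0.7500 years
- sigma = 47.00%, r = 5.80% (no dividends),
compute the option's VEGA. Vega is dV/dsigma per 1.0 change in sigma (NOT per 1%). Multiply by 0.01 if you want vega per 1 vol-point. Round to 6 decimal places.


d1 = 0.5583823487; d2 = 0.1513504089
phi(d1) = 0.3413544302; exp(-qT) = 1.0000000000; exp(-rT) = 0.9574325541
Vega = S * exp(-qT) * phi(d1) * sqrt(T) = 88.3200 * 1.0000000000 * 0.3413544302 * 0.8660254038 = 26.109300

Answer: Vega = 26.109300


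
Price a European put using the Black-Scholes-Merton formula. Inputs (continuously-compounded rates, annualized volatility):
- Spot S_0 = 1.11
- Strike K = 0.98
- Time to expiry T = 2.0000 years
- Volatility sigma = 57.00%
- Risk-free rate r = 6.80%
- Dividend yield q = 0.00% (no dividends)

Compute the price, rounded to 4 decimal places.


Answer: Price = 0.1953

Derivation:
d1 = (ln(S/K) + (r - q + 0.5*sigma^2) * T) / (sigma * sqrt(T)) = 0.72628888
d2 = d1 - sigma * sqrt(T) = -0.07981285
exp(-rT) = 0.87284263; exp(-qT) = 1.00000000
P = K * exp(-rT) * N(-d2) - S_0 * exp(-qT) * N(-d1)
N(-d1) = 0.23383085; N(-d2) = 0.53180695
P = 0.9800 * 0.87284263 * 0.53180695 - 1.1100 * 1.00000000 * 0.23383085 = 0.1953


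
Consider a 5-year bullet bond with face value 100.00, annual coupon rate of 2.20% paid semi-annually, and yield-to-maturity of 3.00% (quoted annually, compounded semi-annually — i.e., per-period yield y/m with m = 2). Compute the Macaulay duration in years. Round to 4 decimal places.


Coupon per period c = face * coupon_rate / m = 1.100000
Periods per year m = 2; per-period yield y/m = 0.015000
Number of cashflows N = 10
Cashflows (t years, CF_t, discount factor 1/(1+y/m)^(m*t), PV):
  t = 0.5000: CF_t = 1.100000, DF = 0.985222, PV = 1.083744
  t = 1.0000: CF_t = 1.100000, DF = 0.970662, PV = 1.067728
  t = 1.5000: CF_t = 1.100000, DF = 0.956317, PV = 1.051949
  t = 2.0000: CF_t = 1.100000, DF = 0.942184, PV = 1.036403
  t = 2.5000: CF_t = 1.100000, DF = 0.928260, PV = 1.021086
  t = 3.0000: CF_t = 1.100000, DF = 0.914542, PV = 1.005996
  t = 3.5000: CF_t = 1.100000, DF = 0.901027, PV = 0.991129
  t = 4.0000: CF_t = 1.100000, DF = 0.887711, PV = 0.976482
  t = 4.5000: CF_t = 1.100000, DF = 0.874592, PV = 0.962051
  t = 5.0000: CF_t = 101.100000, DF = 0.861667, PV = 87.114557
Price P = sum_t PV_t = 96.311126
Macaulay numerator sum_t t * PV_t:
  t * PV_t at t = 0.5000: 0.541872
  t * PV_t at t = 1.0000: 1.067728
  t * PV_t at t = 1.5000: 1.577923
  t * PV_t at t = 2.0000: 2.072805
  t * PV_t at t = 2.5000: 2.552716
  t * PV_t at t = 3.0000: 3.017989
  t * PV_t at t = 3.5000: 3.468953
  t * PV_t at t = 4.0000: 3.905929
  t * PV_t at t = 4.5000: 4.329232
  t * PV_t at t = 5.0000: 435.572786
Macaulay duration D = (sum_t t * PV_t) / P = 458.107933 / 96.311126 = 4.756542

Answer: Macaulay duration = 4.7565 years


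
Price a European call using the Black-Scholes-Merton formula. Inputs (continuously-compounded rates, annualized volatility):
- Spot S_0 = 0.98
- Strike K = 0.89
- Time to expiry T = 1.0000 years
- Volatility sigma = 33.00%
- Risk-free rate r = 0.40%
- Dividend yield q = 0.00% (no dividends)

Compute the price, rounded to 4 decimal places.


Answer: Price = 0.1746

Derivation:
d1 = (ln(S/K) + (r - q + 0.5*sigma^2) * T) / (sigma * sqrt(T)) = 0.46903366
d2 = d1 - sigma * sqrt(T) = 0.13903366
exp(-rT) = 0.99600799; exp(-qT) = 1.00000000
C = S_0 * exp(-qT) * N(d1) - K * exp(-rT) * N(d2)
N(d1) = 0.68047721; N(d2) = 0.55528823
C = 0.9800 * 1.00000000 * 0.68047721 - 0.8900 * 0.99600799 * 0.55528823 = 0.1746


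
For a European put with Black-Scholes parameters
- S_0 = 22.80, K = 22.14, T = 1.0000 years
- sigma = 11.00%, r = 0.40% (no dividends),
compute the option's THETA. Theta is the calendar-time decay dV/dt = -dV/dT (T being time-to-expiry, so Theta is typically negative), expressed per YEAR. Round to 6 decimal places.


Answer: Theta = -0.433701

Derivation:
d1 = 0.3584055335; d2 = 0.2484055335
phi(d1) = 0.3741248191; exp(-qT) = 1.0000000000; exp(-rT) = 0.9960079893
Theta = -S*exp(-qT)*phi(d1)*sigma/(2*sqrt(T)) + r*K*exp(-rT)*N(-d2) - q*S*exp(-qT)*N(-d1)
N(-d1) = 0.3600199256; N(-d2) = 0.4019103263; sqrt(T) = 1.0000000000
Term 1 = -22.8000 * 1.0000000000 * 0.3741248191 * 0.1100 / (2 * 1.0000000000) = -0.4691525232
Term 2 = 0.0040 * 22.1400 * 0.9960079893 * 0.4019103263 = 0.0354510901
Term 3 = 0 (no dividend yield, q = 0)
Theta = -0.4691525232 + (0.0354510901) + (0.0000000000) = -0.433701


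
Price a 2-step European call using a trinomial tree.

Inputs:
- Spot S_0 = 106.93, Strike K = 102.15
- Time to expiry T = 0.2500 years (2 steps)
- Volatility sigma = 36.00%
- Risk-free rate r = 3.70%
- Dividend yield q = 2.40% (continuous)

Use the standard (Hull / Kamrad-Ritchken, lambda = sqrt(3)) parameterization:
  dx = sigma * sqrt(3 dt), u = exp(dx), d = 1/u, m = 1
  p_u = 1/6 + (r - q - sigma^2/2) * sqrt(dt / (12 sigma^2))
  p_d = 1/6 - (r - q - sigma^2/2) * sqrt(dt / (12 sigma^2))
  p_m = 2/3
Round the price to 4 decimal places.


Answer: Price = V(0,0) = 10.0862

Derivation:
dt = T/N = 0.125000; dx = sigma*sqrt(3*dt) = 0.220454
u = exp(dx) = 1.246643; d = 1/u = 0.802154
p_u = 0.151981, p_m = 0.666667, p_d = 0.181352
Discount per step: exp(-r*dt) = 0.995386
Stock lattice S(k, j) with j the centered position index:
  k=0: S(0,+0) = 106.9300
  k=1: S(1,-1) = 85.7744; S(1,+0) = 106.9300; S(1,+1) = 133.3035
  k=2: S(2,-2) = 68.8043; S(2,-1) = 85.7744; S(2,+0) = 106.9300; S(2,+1) = 133.3035; S(2,+2) = 166.1818
Terminal payoffs V(N, j) = max(S_T - K, 0):
  V(2,-2) = 0.000000; V(2,-1) = 0.000000; V(2,+0) = 4.780000; V(2,+1) = 31.153501; V(2,+2) = 64.031833
Backward induction: V(k, j) = exp(-r*dt) * [p_u * V(k+1, j+1) + p_m * V(k+1, j) + p_d * V(k+1, j-1)]
  V(1,-1) = exp(-r*dt) * [p_u*4.780000 + p_m*0.000000 + p_d*0.000000] = 0.723117
  V(1,+0) = exp(-r*dt) * [p_u*31.153501 + p_m*4.780000 + p_d*0.000000] = 7.884857
  V(1,+1) = exp(-r*dt) * [p_u*64.031833 + p_m*31.153501 + p_d*4.780000] = 31.222751
  V(0,+0) = exp(-r*dt) * [p_u*31.222751 + p_m*7.884857 + p_d*0.723117] = 10.086221


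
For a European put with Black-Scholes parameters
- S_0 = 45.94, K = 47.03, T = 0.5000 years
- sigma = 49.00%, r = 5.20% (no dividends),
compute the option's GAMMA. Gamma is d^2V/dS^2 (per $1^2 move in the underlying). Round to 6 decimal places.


Answer: Gamma = 0.024658

Derivation:
d1 = 0.1806022911; d2 = -0.1658800317
phi(d1) = 0.3924888590; exp(-qT) = 1.0000000000; exp(-rT) = 0.9743350896
Gamma = exp(-qT) * phi(d1) / (S * sigma * sqrt(T)) = 1.0000000000 * 0.3924888590 / (45.9400 * 0.4900 * 0.7071067812) = 0.024658


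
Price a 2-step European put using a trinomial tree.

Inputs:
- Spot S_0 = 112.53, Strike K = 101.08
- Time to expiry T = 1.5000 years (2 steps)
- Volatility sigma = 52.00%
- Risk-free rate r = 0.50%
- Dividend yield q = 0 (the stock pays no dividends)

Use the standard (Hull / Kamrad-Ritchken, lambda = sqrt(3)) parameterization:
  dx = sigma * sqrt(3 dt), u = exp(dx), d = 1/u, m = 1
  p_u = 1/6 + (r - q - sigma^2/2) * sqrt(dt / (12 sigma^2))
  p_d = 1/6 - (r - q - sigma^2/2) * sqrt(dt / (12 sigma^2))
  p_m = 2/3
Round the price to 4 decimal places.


Answer: Price = V(0,0) = 19.0565

Derivation:
dt = T/N = 0.750000; dx = sigma*sqrt(3*dt) = 0.780000
u = exp(dx) = 2.181472; d = 1/u = 0.458406
p_u = 0.104071, p_m = 0.666667, p_d = 0.229263
Discount per step: exp(-r*dt) = 0.996257
Stock lattice S(k, j) with j the centered position index:
  k=0: S(0,+0) = 112.5300
  k=1: S(1,-1) = 51.5844; S(1,+0) = 112.5300; S(1,+1) = 245.4811
  k=2: S(2,-2) = 23.6466; S(2,-1) = 51.5844; S(2,+0) = 112.5300; S(2,+1) = 245.4811; S(2,+2) = 535.5102
Terminal payoffs V(N, j) = max(K - S_T, 0):
  V(2,-2) = 77.433388; V(2,-1) = 49.495572; V(2,+0) = 0.000000; V(2,+1) = 0.000000; V(2,+2) = 0.000000
Backward induction: V(k, j) = exp(-r*dt) * [p_u * V(k+1, j+1) + p_m * V(k+1, j) + p_d * V(k+1, j-1)]
  V(1,-1) = exp(-r*dt) * [p_u*0.000000 + p_m*49.495572 + p_d*77.433388] = 50.559690
  V(1,+0) = exp(-r*dt) * [p_u*0.000000 + p_m*0.000000 + p_d*49.495572] = 11.305021
  V(1,+1) = exp(-r*dt) * [p_u*0.000000 + p_m*0.000000 + p_d*0.000000] = 0.000000
  V(0,+0) = exp(-r*dt) * [p_u*0.000000 + p_m*11.305021 + p_d*50.559690] = 19.056542
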